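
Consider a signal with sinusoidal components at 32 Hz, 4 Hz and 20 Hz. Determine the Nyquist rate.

Highest-frequency component: 32 Hz.
Nyquist rate = 2 × 32 Hz = 64 Hz.

64 Hz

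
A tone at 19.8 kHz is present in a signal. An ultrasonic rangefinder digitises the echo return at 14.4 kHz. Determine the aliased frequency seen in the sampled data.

19.8 kHz mod fs = 5.4 kHz.
5.4 kHz ≤ fs/2 = 7.2 kHz, appears at 5.4 kHz.

5.4 kHz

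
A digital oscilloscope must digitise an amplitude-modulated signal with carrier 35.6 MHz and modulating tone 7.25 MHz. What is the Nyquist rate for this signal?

85.7 MHz

AM sidebands sit at fc ± fm = 28.35 MHz and 42.85 MHz.
Highest-frequency component: 42.85 MHz.
Nyquist rate = 2 × 42.85 MHz = 85.7 MHz.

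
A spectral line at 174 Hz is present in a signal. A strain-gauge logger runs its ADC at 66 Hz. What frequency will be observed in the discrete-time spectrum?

174 Hz mod fs = 42 Hz.
42 Hz > fs/2 = 33 Hz, folds to fs − 42 Hz = 24 Hz.

24 Hz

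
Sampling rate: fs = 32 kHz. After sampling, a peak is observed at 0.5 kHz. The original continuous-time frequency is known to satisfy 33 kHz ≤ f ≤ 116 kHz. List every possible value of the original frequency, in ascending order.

Frequencies that alias to 0.5 kHz are k·fs ± 0.5 kHz for integer k ≥ 0.
k=0: 0.5 kHz.
k=1: 31.5 kHz, 32.5 kHz.
k=2: 63.5 kHz, 64.5 kHz.
k=3: 95.5 kHz, 96.5 kHz.
k=4: 127.5 kHz, 128.5 kHz.
Within [33 kHz, 116 kHz]: 63.5 kHz, 64.5 kHz, 95.5 kHz, 96.5 kHz.

63.5 kHz, 64.5 kHz, 95.5 kHz, 96.5 kHz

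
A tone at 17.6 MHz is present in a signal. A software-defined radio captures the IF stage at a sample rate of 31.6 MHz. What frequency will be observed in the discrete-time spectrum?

14 MHz

17.6 MHz > fs/2 = 15.8 MHz, folds to fs − 17.6 MHz = 14 MHz.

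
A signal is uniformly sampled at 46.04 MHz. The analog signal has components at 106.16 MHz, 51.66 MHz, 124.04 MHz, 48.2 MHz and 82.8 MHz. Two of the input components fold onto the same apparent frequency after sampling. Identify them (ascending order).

106.16 MHz, 124.04 MHz

fs/2 = 23.02 MHz.
106.16 MHz mod fs = 14.08 MHz.
14.08 MHz ≤ fs/2 = 23.02 MHz, appears at 14.08 MHz.
51.66 MHz mod fs = 5.62 MHz.
5.62 MHz ≤ fs/2 = 23.02 MHz, appears at 5.62 MHz.
124.04 MHz mod fs = 31.96 MHz.
31.96 MHz > fs/2 = 23.02 MHz, folds to fs − 31.96 MHz = 14.08 MHz.
48.2 MHz mod fs = 2.16 MHz.
2.16 MHz ≤ fs/2 = 23.02 MHz, appears at 2.16 MHz.
82.8 MHz mod fs = 36.76 MHz.
36.76 MHz > fs/2 = 23.02 MHz, folds to fs − 36.76 MHz = 9.28 MHz.
106.16 MHz and 124.04 MHz both map to 14.08 MHz.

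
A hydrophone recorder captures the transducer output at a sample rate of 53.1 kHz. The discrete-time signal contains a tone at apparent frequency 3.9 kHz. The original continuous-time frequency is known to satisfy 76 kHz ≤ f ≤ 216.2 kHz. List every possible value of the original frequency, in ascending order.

102.3 kHz, 110.1 kHz, 155.4 kHz, 163.2 kHz, 208.5 kHz

Frequencies that alias to 3.9 kHz are k·fs ± 3.9 kHz for integer k ≥ 0.
k=0: 3.9 kHz.
k=1: 49.2 kHz, 57 kHz.
k=2: 102.3 kHz, 110.1 kHz.
k=3: 155.4 kHz, 163.2 kHz.
k=4: 208.5 kHz, 216.3 kHz.
k=5: 261.6 kHz, 269.4 kHz.
Within [76 kHz, 216.2 kHz]: 102.3 kHz, 110.1 kHz, 155.4 kHz, 163.2 kHz, 208.5 kHz.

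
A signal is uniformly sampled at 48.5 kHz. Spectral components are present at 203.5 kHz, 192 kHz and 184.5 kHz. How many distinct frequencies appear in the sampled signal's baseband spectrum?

fs/2 = 24.25 kHz.
203.5 kHz mod fs = 9.5 kHz.
9.5 kHz ≤ fs/2 = 24.25 kHz, appears at 9.5 kHz.
192 kHz mod fs = 46.5 kHz.
46.5 kHz > fs/2 = 24.25 kHz, folds to fs − 46.5 kHz = 2 kHz.
184.5 kHz mod fs = 39 kHz.
39 kHz > fs/2 = 24.25 kHz, folds to fs − 39 kHz = 9.5 kHz.
Distinct values: {2 kHz, 9.5 kHz} → 2.

2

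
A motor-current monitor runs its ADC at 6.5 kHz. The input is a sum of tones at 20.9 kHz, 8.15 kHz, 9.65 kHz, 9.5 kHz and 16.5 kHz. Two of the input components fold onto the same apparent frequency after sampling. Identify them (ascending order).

fs/2 = 3.25 kHz.
20.9 kHz mod fs = 1.4 kHz.
1.4 kHz ≤ fs/2 = 3.25 kHz, appears at 1.4 kHz.
8.15 kHz mod fs = 1.65 kHz.
1.65 kHz ≤ fs/2 = 3.25 kHz, appears at 1.65 kHz.
9.65 kHz mod fs = 3.15 kHz.
3.15 kHz ≤ fs/2 = 3.25 kHz, appears at 3.15 kHz.
9.5 kHz mod fs = 3 kHz.
3 kHz ≤ fs/2 = 3.25 kHz, appears at 3 kHz.
16.5 kHz mod fs = 3.5 kHz.
3.5 kHz > fs/2 = 3.25 kHz, folds to fs − 3.5 kHz = 3 kHz.
9.5 kHz and 16.5 kHz both map to 3 kHz.

9.5 kHz, 16.5 kHz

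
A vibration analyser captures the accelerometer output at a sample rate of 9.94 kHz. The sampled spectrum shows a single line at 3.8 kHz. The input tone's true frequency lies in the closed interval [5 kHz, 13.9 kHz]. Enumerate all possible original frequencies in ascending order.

6.14 kHz, 13.74 kHz

Frequencies that alias to 3.8 kHz are k·fs ± 3.8 kHz for integer k ≥ 0.
k=0: 3.8 kHz.
k=1: 6.14 kHz, 13.74 kHz.
k=2: 16.08 kHz, 23.68 kHz.
Within [5 kHz, 13.9 kHz]: 6.14 kHz, 13.74 kHz.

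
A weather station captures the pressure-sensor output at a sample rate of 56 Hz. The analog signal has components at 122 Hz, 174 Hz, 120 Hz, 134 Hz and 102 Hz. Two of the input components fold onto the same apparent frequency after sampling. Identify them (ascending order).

102 Hz, 122 Hz

fs/2 = 28 Hz.
122 Hz mod fs = 10 Hz.
10 Hz ≤ fs/2 = 28 Hz, appears at 10 Hz.
174 Hz mod fs = 6 Hz.
6 Hz ≤ fs/2 = 28 Hz, appears at 6 Hz.
120 Hz mod fs = 8 Hz.
8 Hz ≤ fs/2 = 28 Hz, appears at 8 Hz.
134 Hz mod fs = 22 Hz.
22 Hz ≤ fs/2 = 28 Hz, appears at 22 Hz.
102 Hz mod fs = 46 Hz.
46 Hz > fs/2 = 28 Hz, folds to fs − 46 Hz = 10 Hz.
102 Hz and 122 Hz both map to 10 Hz.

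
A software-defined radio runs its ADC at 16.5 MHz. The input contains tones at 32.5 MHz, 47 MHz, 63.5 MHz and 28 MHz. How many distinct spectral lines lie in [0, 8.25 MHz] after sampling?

fs/2 = 8.25 MHz.
32.5 MHz mod fs = 16 MHz.
16 MHz > fs/2 = 8.25 MHz, folds to fs − 16 MHz = 0.5 MHz.
47 MHz mod fs = 14 MHz.
14 MHz > fs/2 = 8.25 MHz, folds to fs − 14 MHz = 2.5 MHz.
63.5 MHz mod fs = 14 MHz.
14 MHz > fs/2 = 8.25 MHz, folds to fs − 14 MHz = 2.5 MHz.
28 MHz mod fs = 11.5 MHz.
11.5 MHz > fs/2 = 8.25 MHz, folds to fs − 11.5 MHz = 5 MHz.
Distinct values: {0.5 MHz, 2.5 MHz, 5 MHz} → 3.

3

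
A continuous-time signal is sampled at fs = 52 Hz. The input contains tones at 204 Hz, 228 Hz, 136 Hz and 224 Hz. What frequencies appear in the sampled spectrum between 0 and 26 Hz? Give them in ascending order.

4 Hz, 16 Hz, 20 Hz

fs/2 = 26 Hz.
204 Hz mod fs = 48 Hz.
48 Hz > fs/2 = 26 Hz, folds to fs − 48 Hz = 4 Hz.
228 Hz mod fs = 20 Hz.
20 Hz ≤ fs/2 = 26 Hz, appears at 20 Hz.
136 Hz mod fs = 32 Hz.
32 Hz > fs/2 = 26 Hz, folds to fs − 32 Hz = 20 Hz.
224 Hz mod fs = 16 Hz.
16 Hz ≤ fs/2 = 26 Hz, appears at 16 Hz.
Distinct values: {4 Hz, 16 Hz, 20 Hz}.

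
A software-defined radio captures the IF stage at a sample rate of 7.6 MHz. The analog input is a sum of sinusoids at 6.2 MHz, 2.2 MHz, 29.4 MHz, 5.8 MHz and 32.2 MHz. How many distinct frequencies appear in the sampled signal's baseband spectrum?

fs/2 = 3.8 MHz.
6.2 MHz > fs/2 = 3.8 MHz, folds to fs − 6.2 MHz = 1.4 MHz.
2.2 MHz ≤ fs/2 = 3.8 MHz, passes unchanged.
29.4 MHz mod fs = 6.6 MHz.
6.6 MHz > fs/2 = 3.8 MHz, folds to fs − 6.6 MHz = 1 MHz.
5.8 MHz > fs/2 = 3.8 MHz, folds to fs − 5.8 MHz = 1.8 MHz.
32.2 MHz mod fs = 1.8 MHz.
1.8 MHz ≤ fs/2 = 3.8 MHz, appears at 1.8 MHz.
Distinct values: {1 MHz, 1.4 MHz, 1.8 MHz, 2.2 MHz} → 4.

4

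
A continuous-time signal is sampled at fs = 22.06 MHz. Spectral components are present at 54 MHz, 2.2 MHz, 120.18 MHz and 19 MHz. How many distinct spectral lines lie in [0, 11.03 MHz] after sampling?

3

fs/2 = 11.03 MHz.
54 MHz mod fs = 9.88 MHz.
9.88 MHz ≤ fs/2 = 11.03 MHz, appears at 9.88 MHz.
2.2 MHz ≤ fs/2 = 11.03 MHz, passes unchanged.
120.18 MHz mod fs = 9.88 MHz.
9.88 MHz ≤ fs/2 = 11.03 MHz, appears at 9.88 MHz.
19 MHz > fs/2 = 11.03 MHz, folds to fs − 19 MHz = 3.06 MHz.
Distinct values: {2.2 MHz, 3.06 MHz, 9.88 MHz} → 3.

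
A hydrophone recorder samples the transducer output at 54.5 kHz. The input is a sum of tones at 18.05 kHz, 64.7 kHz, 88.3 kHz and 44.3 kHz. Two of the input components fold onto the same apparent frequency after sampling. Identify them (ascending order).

44.3 kHz, 64.7 kHz

fs/2 = 27.25 kHz.
18.05 kHz ≤ fs/2 = 27.25 kHz, passes unchanged.
64.7 kHz mod fs = 10.2 kHz.
10.2 kHz ≤ fs/2 = 27.25 kHz, appears at 10.2 kHz.
88.3 kHz mod fs = 33.8 kHz.
33.8 kHz > fs/2 = 27.25 kHz, folds to fs − 33.8 kHz = 20.7 kHz.
44.3 kHz > fs/2 = 27.25 kHz, folds to fs − 44.3 kHz = 10.2 kHz.
44.3 kHz and 64.7 kHz both map to 10.2 kHz.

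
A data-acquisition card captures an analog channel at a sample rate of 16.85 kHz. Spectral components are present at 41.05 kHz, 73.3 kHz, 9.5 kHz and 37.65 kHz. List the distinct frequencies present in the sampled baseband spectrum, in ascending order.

3.95 kHz, 5.9 kHz, 7.35 kHz

fs/2 = 8.425 kHz.
41.05 kHz mod fs = 7.35 kHz.
7.35 kHz ≤ fs/2 = 8.425 kHz, appears at 7.35 kHz.
73.3 kHz mod fs = 5.9 kHz.
5.9 kHz ≤ fs/2 = 8.425 kHz, appears at 5.9 kHz.
9.5 kHz > fs/2 = 8.425 kHz, folds to fs − 9.5 kHz = 7.35 kHz.
37.65 kHz mod fs = 3.95 kHz.
3.95 kHz ≤ fs/2 = 8.425 kHz, appears at 3.95 kHz.
Distinct values: {3.95 kHz, 5.9 kHz, 7.35 kHz}.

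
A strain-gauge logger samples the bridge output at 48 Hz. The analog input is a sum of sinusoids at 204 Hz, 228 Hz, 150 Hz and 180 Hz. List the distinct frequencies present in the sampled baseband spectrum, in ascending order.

6 Hz, 12 Hz

fs/2 = 24 Hz.
204 Hz mod fs = 12 Hz.
12 Hz ≤ fs/2 = 24 Hz, appears at 12 Hz.
228 Hz mod fs = 36 Hz.
36 Hz > fs/2 = 24 Hz, folds to fs − 36 Hz = 12 Hz.
150 Hz mod fs = 6 Hz.
6 Hz ≤ fs/2 = 24 Hz, appears at 6 Hz.
180 Hz mod fs = 36 Hz.
36 Hz > fs/2 = 24 Hz, folds to fs − 36 Hz = 12 Hz.
Distinct values: {6 Hz, 12 Hz}.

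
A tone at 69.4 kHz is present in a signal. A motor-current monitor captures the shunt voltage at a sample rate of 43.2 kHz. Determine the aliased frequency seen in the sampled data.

69.4 kHz mod fs = 26.2 kHz.
26.2 kHz > fs/2 = 21.6 kHz, folds to fs − 26.2 kHz = 17 kHz.

17 kHz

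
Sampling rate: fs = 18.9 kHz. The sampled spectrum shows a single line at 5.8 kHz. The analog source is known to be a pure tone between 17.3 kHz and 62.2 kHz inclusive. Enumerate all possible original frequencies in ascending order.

24.7 kHz, 32 kHz, 43.6 kHz, 50.9 kHz

Frequencies that alias to 5.8 kHz are k·fs ± 5.8 kHz for integer k ≥ 0.
k=0: 5.8 kHz.
k=1: 13.1 kHz, 24.7 kHz.
k=2: 32 kHz, 43.6 kHz.
k=3: 50.9 kHz, 62.5 kHz.
k=4: 69.8 kHz, 81.4 kHz.
Within [17.3 kHz, 62.2 kHz]: 24.7 kHz, 32 kHz, 43.6 kHz, 50.9 kHz.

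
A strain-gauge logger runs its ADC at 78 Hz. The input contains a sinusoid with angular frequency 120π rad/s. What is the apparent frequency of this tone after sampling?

ω = 120π rad/s → f = ω/(2π) = 60 Hz.
60 Hz > fs/2 = 39 Hz, folds to fs − 60 Hz = 18 Hz.

18 Hz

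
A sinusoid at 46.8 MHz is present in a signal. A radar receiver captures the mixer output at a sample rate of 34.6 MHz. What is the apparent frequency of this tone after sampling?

46.8 MHz mod fs = 12.2 MHz.
12.2 MHz ≤ fs/2 = 17.3 MHz, appears at 12.2 MHz.

12.2 MHz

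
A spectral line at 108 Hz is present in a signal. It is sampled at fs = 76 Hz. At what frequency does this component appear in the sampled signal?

108 Hz mod fs = 32 Hz.
32 Hz ≤ fs/2 = 38 Hz, appears at 32 Hz.

32 Hz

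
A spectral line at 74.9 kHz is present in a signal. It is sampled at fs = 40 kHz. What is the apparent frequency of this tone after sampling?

74.9 kHz mod fs = 34.9 kHz.
34.9 kHz > fs/2 = 20 kHz, folds to fs − 34.9 kHz = 5.1 kHz.

5.1 kHz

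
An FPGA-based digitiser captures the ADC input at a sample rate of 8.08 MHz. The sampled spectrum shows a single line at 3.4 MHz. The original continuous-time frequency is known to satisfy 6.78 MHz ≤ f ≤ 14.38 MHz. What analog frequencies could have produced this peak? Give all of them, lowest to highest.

Frequencies that alias to 3.4 MHz are k·fs ± 3.4 MHz for integer k ≥ 0.
k=0: 3.4 MHz.
k=1: 4.68 MHz, 11.48 MHz.
k=2: 12.76 MHz, 19.56 MHz.
k=3: 20.84 MHz, 27.64 MHz.
Within [6.78 MHz, 14.38 MHz]: 11.48 MHz, 12.76 MHz.

11.48 MHz, 12.76 MHz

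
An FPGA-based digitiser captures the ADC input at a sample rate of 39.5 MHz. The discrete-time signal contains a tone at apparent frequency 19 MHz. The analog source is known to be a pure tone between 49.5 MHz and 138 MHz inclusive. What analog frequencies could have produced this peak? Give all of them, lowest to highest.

58.5 MHz, 60 MHz, 98 MHz, 99.5 MHz, 137.5 MHz

Frequencies that alias to 19 MHz are k·fs ± 19 MHz for integer k ≥ 0.
k=0: 19 MHz.
k=1: 20.5 MHz, 58.5 MHz.
k=2: 60 MHz, 98 MHz.
k=3: 99.5 MHz, 137.5 MHz.
k=4: 139 MHz, 177 MHz.
Within [49.5 MHz, 138 MHz]: 58.5 MHz, 60 MHz, 98 MHz, 99.5 MHz, 137.5 MHz.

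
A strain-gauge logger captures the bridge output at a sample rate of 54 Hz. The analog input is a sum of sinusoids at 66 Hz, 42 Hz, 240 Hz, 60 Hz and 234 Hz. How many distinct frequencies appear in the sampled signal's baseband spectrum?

fs/2 = 27 Hz.
66 Hz mod fs = 12 Hz.
12 Hz ≤ fs/2 = 27 Hz, appears at 12 Hz.
42 Hz > fs/2 = 27 Hz, folds to fs − 42 Hz = 12 Hz.
240 Hz mod fs = 24 Hz.
24 Hz ≤ fs/2 = 27 Hz, appears at 24 Hz.
60 Hz mod fs = 6 Hz.
6 Hz ≤ fs/2 = 27 Hz, appears at 6 Hz.
234 Hz mod fs = 18 Hz.
18 Hz ≤ fs/2 = 27 Hz, appears at 18 Hz.
Distinct values: {6 Hz, 12 Hz, 18 Hz, 24 Hz} → 4.

4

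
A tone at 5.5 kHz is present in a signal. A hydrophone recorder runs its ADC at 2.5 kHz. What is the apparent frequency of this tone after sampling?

0.5 kHz

5.5 kHz mod fs = 0.5 kHz.
0.5 kHz ≤ fs/2 = 1.25 kHz, appears at 0.5 kHz.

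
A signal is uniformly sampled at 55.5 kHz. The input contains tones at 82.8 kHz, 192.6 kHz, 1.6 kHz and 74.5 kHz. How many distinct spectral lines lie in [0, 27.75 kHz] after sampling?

fs/2 = 27.75 kHz.
82.8 kHz mod fs = 27.3 kHz.
27.3 kHz ≤ fs/2 = 27.75 kHz, appears at 27.3 kHz.
192.6 kHz mod fs = 26.1 kHz.
26.1 kHz ≤ fs/2 = 27.75 kHz, appears at 26.1 kHz.
1.6 kHz ≤ fs/2 = 27.75 kHz, passes unchanged.
74.5 kHz mod fs = 19 kHz.
19 kHz ≤ fs/2 = 27.75 kHz, appears at 19 kHz.
Distinct values: {1.6 kHz, 19 kHz, 26.1 kHz, 27.3 kHz} → 4.

4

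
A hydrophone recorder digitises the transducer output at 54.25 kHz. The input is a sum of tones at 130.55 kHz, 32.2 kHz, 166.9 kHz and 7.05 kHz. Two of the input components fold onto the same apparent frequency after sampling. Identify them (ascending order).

32.2 kHz, 130.55 kHz

fs/2 = 27.125 kHz.
130.55 kHz mod fs = 22.05 kHz.
22.05 kHz ≤ fs/2 = 27.125 kHz, appears at 22.05 kHz.
32.2 kHz > fs/2 = 27.125 kHz, folds to fs − 32.2 kHz = 22.05 kHz.
166.9 kHz mod fs = 4.15 kHz.
4.15 kHz ≤ fs/2 = 27.125 kHz, appears at 4.15 kHz.
7.05 kHz ≤ fs/2 = 27.125 kHz, passes unchanged.
32.2 kHz and 130.55 kHz both map to 22.05 kHz.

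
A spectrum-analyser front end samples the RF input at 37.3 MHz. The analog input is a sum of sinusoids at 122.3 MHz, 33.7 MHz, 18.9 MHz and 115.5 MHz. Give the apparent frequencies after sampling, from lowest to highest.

3.6 MHz, 10.4 MHz, 18.4 MHz

fs/2 = 18.65 MHz.
122.3 MHz mod fs = 10.4 MHz.
10.4 MHz ≤ fs/2 = 18.65 MHz, appears at 10.4 MHz.
33.7 MHz > fs/2 = 18.65 MHz, folds to fs − 33.7 MHz = 3.6 MHz.
18.9 MHz > fs/2 = 18.65 MHz, folds to fs − 18.9 MHz = 18.4 MHz.
115.5 MHz mod fs = 3.6 MHz.
3.6 MHz ≤ fs/2 = 18.65 MHz, appears at 3.6 MHz.
Distinct values: {3.6 MHz, 10.4 MHz, 18.4 MHz}.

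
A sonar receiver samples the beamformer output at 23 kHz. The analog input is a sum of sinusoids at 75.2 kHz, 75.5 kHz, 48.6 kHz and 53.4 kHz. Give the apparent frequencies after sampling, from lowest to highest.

2.6 kHz, 6.2 kHz, 6.5 kHz, 7.4 kHz

fs/2 = 11.5 kHz.
75.2 kHz mod fs = 6.2 kHz.
6.2 kHz ≤ fs/2 = 11.5 kHz, appears at 6.2 kHz.
75.5 kHz mod fs = 6.5 kHz.
6.5 kHz ≤ fs/2 = 11.5 kHz, appears at 6.5 kHz.
48.6 kHz mod fs = 2.6 kHz.
2.6 kHz ≤ fs/2 = 11.5 kHz, appears at 2.6 kHz.
53.4 kHz mod fs = 7.4 kHz.
7.4 kHz ≤ fs/2 = 11.5 kHz, appears at 7.4 kHz.
Distinct values: {2.6 kHz, 6.2 kHz, 6.5 kHz, 7.4 kHz}.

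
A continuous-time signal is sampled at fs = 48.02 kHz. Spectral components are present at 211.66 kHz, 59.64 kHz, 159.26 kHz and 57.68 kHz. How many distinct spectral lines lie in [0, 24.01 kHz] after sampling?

fs/2 = 24.01 kHz.
211.66 kHz mod fs = 19.58 kHz.
19.58 kHz ≤ fs/2 = 24.01 kHz, appears at 19.58 kHz.
59.64 kHz mod fs = 11.62 kHz.
11.62 kHz ≤ fs/2 = 24.01 kHz, appears at 11.62 kHz.
159.26 kHz mod fs = 15.2 kHz.
15.2 kHz ≤ fs/2 = 24.01 kHz, appears at 15.2 kHz.
57.68 kHz mod fs = 9.66 kHz.
9.66 kHz ≤ fs/2 = 24.01 kHz, appears at 9.66 kHz.
Distinct values: {9.66 kHz, 11.62 kHz, 15.2 kHz, 19.58 kHz} → 4.

4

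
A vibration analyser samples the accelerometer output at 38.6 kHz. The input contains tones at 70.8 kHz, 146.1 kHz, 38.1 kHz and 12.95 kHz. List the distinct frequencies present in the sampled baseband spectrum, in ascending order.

0.5 kHz, 6.4 kHz, 8.3 kHz, 12.95 kHz

fs/2 = 19.3 kHz.
70.8 kHz mod fs = 32.2 kHz.
32.2 kHz > fs/2 = 19.3 kHz, folds to fs − 32.2 kHz = 6.4 kHz.
146.1 kHz mod fs = 30.3 kHz.
30.3 kHz > fs/2 = 19.3 kHz, folds to fs − 30.3 kHz = 8.3 kHz.
38.1 kHz > fs/2 = 19.3 kHz, folds to fs − 38.1 kHz = 0.5 kHz.
12.95 kHz ≤ fs/2 = 19.3 kHz, passes unchanged.
Distinct values: {0.5 kHz, 6.4 kHz, 8.3 kHz, 12.95 kHz}.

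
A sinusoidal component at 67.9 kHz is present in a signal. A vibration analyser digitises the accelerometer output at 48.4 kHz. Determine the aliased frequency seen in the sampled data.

19.5 kHz

67.9 kHz mod fs = 19.5 kHz.
19.5 kHz ≤ fs/2 = 24.2 kHz, appears at 19.5 kHz.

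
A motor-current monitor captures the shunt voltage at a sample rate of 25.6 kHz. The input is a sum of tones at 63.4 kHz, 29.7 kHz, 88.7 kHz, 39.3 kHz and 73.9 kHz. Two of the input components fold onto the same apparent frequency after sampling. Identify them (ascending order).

39.3 kHz, 88.7 kHz

fs/2 = 12.8 kHz.
63.4 kHz mod fs = 12.2 kHz.
12.2 kHz ≤ fs/2 = 12.8 kHz, appears at 12.2 kHz.
29.7 kHz mod fs = 4.1 kHz.
4.1 kHz ≤ fs/2 = 12.8 kHz, appears at 4.1 kHz.
88.7 kHz mod fs = 11.9 kHz.
11.9 kHz ≤ fs/2 = 12.8 kHz, appears at 11.9 kHz.
39.3 kHz mod fs = 13.7 kHz.
13.7 kHz > fs/2 = 12.8 kHz, folds to fs − 13.7 kHz = 11.9 kHz.
73.9 kHz mod fs = 22.7 kHz.
22.7 kHz > fs/2 = 12.8 kHz, folds to fs − 22.7 kHz = 2.9 kHz.
39.3 kHz and 88.7 kHz both map to 11.9 kHz.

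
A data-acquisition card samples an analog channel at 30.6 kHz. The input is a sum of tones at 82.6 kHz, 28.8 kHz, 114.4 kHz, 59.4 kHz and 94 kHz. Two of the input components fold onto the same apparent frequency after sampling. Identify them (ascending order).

28.8 kHz, 59.4 kHz

fs/2 = 15.3 kHz.
82.6 kHz mod fs = 21.4 kHz.
21.4 kHz > fs/2 = 15.3 kHz, folds to fs − 21.4 kHz = 9.2 kHz.
28.8 kHz > fs/2 = 15.3 kHz, folds to fs − 28.8 kHz = 1.8 kHz.
114.4 kHz mod fs = 22.6 kHz.
22.6 kHz > fs/2 = 15.3 kHz, folds to fs − 22.6 kHz = 8 kHz.
59.4 kHz mod fs = 28.8 kHz.
28.8 kHz > fs/2 = 15.3 kHz, folds to fs − 28.8 kHz = 1.8 kHz.
94 kHz mod fs = 2.2 kHz.
2.2 kHz ≤ fs/2 = 15.3 kHz, appears at 2.2 kHz.
28.8 kHz and 59.4 kHz both map to 1.8 kHz.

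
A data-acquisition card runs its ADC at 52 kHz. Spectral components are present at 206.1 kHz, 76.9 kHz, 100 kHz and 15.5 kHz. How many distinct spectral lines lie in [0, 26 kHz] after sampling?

fs/2 = 26 kHz.
206.1 kHz mod fs = 50.1 kHz.
50.1 kHz > fs/2 = 26 kHz, folds to fs − 50.1 kHz = 1.9 kHz.
76.9 kHz mod fs = 24.9 kHz.
24.9 kHz ≤ fs/2 = 26 kHz, appears at 24.9 kHz.
100 kHz mod fs = 48 kHz.
48 kHz > fs/2 = 26 kHz, folds to fs − 48 kHz = 4 kHz.
15.5 kHz ≤ fs/2 = 26 kHz, passes unchanged.
Distinct values: {1.9 kHz, 4 kHz, 15.5 kHz, 24.9 kHz} → 4.

4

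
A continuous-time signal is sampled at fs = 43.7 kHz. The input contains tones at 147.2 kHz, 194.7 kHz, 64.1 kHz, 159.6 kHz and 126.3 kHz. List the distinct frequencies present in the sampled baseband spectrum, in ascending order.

4.8 kHz, 15.2 kHz, 16.1 kHz, 19.9 kHz, 20.4 kHz

fs/2 = 21.85 kHz.
147.2 kHz mod fs = 16.1 kHz.
16.1 kHz ≤ fs/2 = 21.85 kHz, appears at 16.1 kHz.
194.7 kHz mod fs = 19.9 kHz.
19.9 kHz ≤ fs/2 = 21.85 kHz, appears at 19.9 kHz.
64.1 kHz mod fs = 20.4 kHz.
20.4 kHz ≤ fs/2 = 21.85 kHz, appears at 20.4 kHz.
159.6 kHz mod fs = 28.5 kHz.
28.5 kHz > fs/2 = 21.85 kHz, folds to fs − 28.5 kHz = 15.2 kHz.
126.3 kHz mod fs = 38.9 kHz.
38.9 kHz > fs/2 = 21.85 kHz, folds to fs − 38.9 kHz = 4.8 kHz.
Distinct values: {4.8 kHz, 15.2 kHz, 16.1 kHz, 19.9 kHz, 20.4 kHz}.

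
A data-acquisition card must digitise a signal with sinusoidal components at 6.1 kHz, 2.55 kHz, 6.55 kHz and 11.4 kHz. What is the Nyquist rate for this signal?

Highest-frequency component: 11.4 kHz.
Nyquist rate = 2 × 11.4 kHz = 22.8 kHz.

22.8 kHz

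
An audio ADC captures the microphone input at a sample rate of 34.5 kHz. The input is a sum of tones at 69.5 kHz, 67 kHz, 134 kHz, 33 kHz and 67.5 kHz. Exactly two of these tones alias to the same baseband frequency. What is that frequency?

1.5 kHz

fs/2 = 17.25 kHz.
69.5 kHz mod fs = 0.5 kHz.
0.5 kHz ≤ fs/2 = 17.25 kHz, appears at 0.5 kHz.
67 kHz mod fs = 32.5 kHz.
32.5 kHz > fs/2 = 17.25 kHz, folds to fs − 32.5 kHz = 2 kHz.
134 kHz mod fs = 30.5 kHz.
30.5 kHz > fs/2 = 17.25 kHz, folds to fs − 30.5 kHz = 4 kHz.
33 kHz > fs/2 = 17.25 kHz, folds to fs − 33 kHz = 1.5 kHz.
67.5 kHz mod fs = 33 kHz.
33 kHz > fs/2 = 17.25 kHz, folds to fs − 33 kHz = 1.5 kHz.
33 kHz and 67.5 kHz both map to 1.5 kHz.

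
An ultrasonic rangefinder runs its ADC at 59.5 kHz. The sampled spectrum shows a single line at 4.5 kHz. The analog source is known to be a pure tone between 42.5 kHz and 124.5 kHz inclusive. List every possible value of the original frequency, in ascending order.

55 kHz, 64 kHz, 114.5 kHz, 123.5 kHz

Frequencies that alias to 4.5 kHz are k·fs ± 4.5 kHz for integer k ≥ 0.
k=0: 4.5 kHz.
k=1: 55 kHz, 64 kHz.
k=2: 114.5 kHz, 123.5 kHz.
k=3: 174 kHz, 183 kHz.
Within [42.5 kHz, 124.5 kHz]: 55 kHz, 64 kHz, 114.5 kHz, 123.5 kHz.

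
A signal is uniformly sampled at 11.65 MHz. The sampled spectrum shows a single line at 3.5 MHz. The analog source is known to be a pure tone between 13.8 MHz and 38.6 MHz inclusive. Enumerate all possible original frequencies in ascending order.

15.15 MHz, 19.8 MHz, 26.8 MHz, 31.45 MHz, 38.45 MHz

Frequencies that alias to 3.5 MHz are k·fs ± 3.5 MHz for integer k ≥ 0.
k=0: 3.5 MHz.
k=1: 8.15 MHz, 15.15 MHz.
k=2: 19.8 MHz, 26.8 MHz.
k=3: 31.45 MHz, 38.45 MHz.
k=4: 43.1 MHz, 50.1 MHz.
Within [13.8 MHz, 38.6 MHz]: 15.15 MHz, 19.8 MHz, 26.8 MHz, 31.45 MHz, 38.45 MHz.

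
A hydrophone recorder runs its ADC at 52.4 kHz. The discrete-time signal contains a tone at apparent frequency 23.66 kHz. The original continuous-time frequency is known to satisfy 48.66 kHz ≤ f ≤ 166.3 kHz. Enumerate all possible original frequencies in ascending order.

Frequencies that alias to 23.66 kHz are k·fs ± 23.66 kHz for integer k ≥ 0.
k=0: 23.66 kHz.
k=1: 28.74 kHz, 76.06 kHz.
k=2: 81.14 kHz, 128.46 kHz.
k=3: 133.54 kHz, 180.86 kHz.
k=4: 185.94 kHz, 233.26 kHz.
Within [48.66 kHz, 166.3 kHz]: 76.06 kHz, 81.14 kHz, 128.46 kHz, 133.54 kHz.

76.06 kHz, 81.14 kHz, 128.46 kHz, 133.54 kHz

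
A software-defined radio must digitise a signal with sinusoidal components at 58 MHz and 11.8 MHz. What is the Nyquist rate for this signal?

Highest-frequency component: 58 MHz.
Nyquist rate = 2 × 58 MHz = 116 MHz.

116 MHz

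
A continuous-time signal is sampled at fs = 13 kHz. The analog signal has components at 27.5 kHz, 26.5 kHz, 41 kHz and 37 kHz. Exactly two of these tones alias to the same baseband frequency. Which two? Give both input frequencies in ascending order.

37 kHz, 41 kHz

fs/2 = 6.5 kHz.
27.5 kHz mod fs = 1.5 kHz.
1.5 kHz ≤ fs/2 = 6.5 kHz, appears at 1.5 kHz.
26.5 kHz mod fs = 0.5 kHz.
0.5 kHz ≤ fs/2 = 6.5 kHz, appears at 0.5 kHz.
41 kHz mod fs = 2 kHz.
2 kHz ≤ fs/2 = 6.5 kHz, appears at 2 kHz.
37 kHz mod fs = 11 kHz.
11 kHz > fs/2 = 6.5 kHz, folds to fs − 11 kHz = 2 kHz.
37 kHz and 41 kHz both map to 2 kHz.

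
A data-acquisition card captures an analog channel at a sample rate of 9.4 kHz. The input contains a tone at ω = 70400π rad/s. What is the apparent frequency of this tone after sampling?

ω = 70400π rad/s → f = ω/(2π) = 35200 Hz = 35.2 kHz.
35.2 kHz mod fs = 7 kHz.
7 kHz > fs/2 = 4.7 kHz, folds to fs − 7 kHz = 2.4 kHz.

2.4 kHz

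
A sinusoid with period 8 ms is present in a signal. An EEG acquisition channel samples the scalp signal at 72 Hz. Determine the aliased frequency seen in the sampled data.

T = 8 ms → f = 1/T = 125 Hz.
125 Hz mod fs = 53 Hz.
53 Hz > fs/2 = 36 Hz, folds to fs − 53 Hz = 19 Hz.

19 Hz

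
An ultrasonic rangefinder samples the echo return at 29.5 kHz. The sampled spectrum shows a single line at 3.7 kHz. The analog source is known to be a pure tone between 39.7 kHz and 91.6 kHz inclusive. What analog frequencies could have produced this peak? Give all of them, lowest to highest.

Frequencies that alias to 3.7 kHz are k·fs ± 3.7 kHz for integer k ≥ 0.
k=0: 3.7 kHz.
k=1: 25.8 kHz, 33.2 kHz.
k=2: 55.3 kHz, 62.7 kHz.
k=3: 84.8 kHz, 92.2 kHz.
k=4: 114.3 kHz, 121.7 kHz.
Within [39.7 kHz, 91.6 kHz]: 55.3 kHz, 62.7 kHz, 84.8 kHz.

55.3 kHz, 62.7 kHz, 84.8 kHz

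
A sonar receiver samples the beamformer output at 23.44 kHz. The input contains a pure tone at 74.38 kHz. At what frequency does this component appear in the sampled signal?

74.38 kHz mod fs = 4.06 kHz.
4.06 kHz ≤ fs/2 = 11.72 kHz, appears at 4.06 kHz.

4.06 kHz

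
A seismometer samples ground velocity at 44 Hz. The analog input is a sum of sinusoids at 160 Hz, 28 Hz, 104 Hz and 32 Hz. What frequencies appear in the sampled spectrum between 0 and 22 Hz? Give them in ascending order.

12 Hz, 16 Hz

fs/2 = 22 Hz.
160 Hz mod fs = 28 Hz.
28 Hz > fs/2 = 22 Hz, folds to fs − 28 Hz = 16 Hz.
28 Hz > fs/2 = 22 Hz, folds to fs − 28 Hz = 16 Hz.
104 Hz mod fs = 16 Hz.
16 Hz ≤ fs/2 = 22 Hz, appears at 16 Hz.
32 Hz > fs/2 = 22 Hz, folds to fs − 32 Hz = 12 Hz.
Distinct values: {12 Hz, 16 Hz}.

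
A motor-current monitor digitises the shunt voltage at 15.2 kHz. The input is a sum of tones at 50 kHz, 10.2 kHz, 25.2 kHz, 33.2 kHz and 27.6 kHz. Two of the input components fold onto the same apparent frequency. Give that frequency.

fs/2 = 7.6 kHz.
50 kHz mod fs = 4.4 kHz.
4.4 kHz ≤ fs/2 = 7.6 kHz, appears at 4.4 kHz.
10.2 kHz > fs/2 = 7.6 kHz, folds to fs − 10.2 kHz = 5 kHz.
25.2 kHz mod fs = 10 kHz.
10 kHz > fs/2 = 7.6 kHz, folds to fs − 10 kHz = 5.2 kHz.
33.2 kHz mod fs = 2.8 kHz.
2.8 kHz ≤ fs/2 = 7.6 kHz, appears at 2.8 kHz.
27.6 kHz mod fs = 12.4 kHz.
12.4 kHz > fs/2 = 7.6 kHz, folds to fs − 12.4 kHz = 2.8 kHz.
27.6 kHz and 33.2 kHz both map to 2.8 kHz.

2.8 kHz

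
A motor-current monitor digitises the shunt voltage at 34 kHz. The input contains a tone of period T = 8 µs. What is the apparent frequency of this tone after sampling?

T = 8 µs → f = 1/T = 125 kHz.
125 kHz mod fs = 23 kHz.
23 kHz > fs/2 = 17 kHz, folds to fs − 23 kHz = 11 kHz.

11 kHz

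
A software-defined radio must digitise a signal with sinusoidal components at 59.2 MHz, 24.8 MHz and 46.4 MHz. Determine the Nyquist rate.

118.4 MHz

Highest-frequency component: 59.2 MHz.
Nyquist rate = 2 × 59.2 MHz = 118.4 MHz.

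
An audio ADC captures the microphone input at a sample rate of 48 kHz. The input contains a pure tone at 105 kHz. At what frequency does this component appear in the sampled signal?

105 kHz mod fs = 9 kHz.
9 kHz ≤ fs/2 = 24 kHz, appears at 9 kHz.

9 kHz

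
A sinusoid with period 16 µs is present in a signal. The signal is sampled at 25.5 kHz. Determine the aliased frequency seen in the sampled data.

11.5 kHz

T = 16 µs → f = 1/T = 62.5 kHz.
62.5 kHz mod fs = 11.5 kHz.
11.5 kHz ≤ fs/2 = 12.75 kHz, appears at 11.5 kHz.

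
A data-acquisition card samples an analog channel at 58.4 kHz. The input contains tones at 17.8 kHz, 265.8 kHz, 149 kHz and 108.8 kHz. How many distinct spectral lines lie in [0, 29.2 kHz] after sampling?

fs/2 = 29.2 kHz.
17.8 kHz ≤ fs/2 = 29.2 kHz, passes unchanged.
265.8 kHz mod fs = 32.2 kHz.
32.2 kHz > fs/2 = 29.2 kHz, folds to fs − 32.2 kHz = 26.2 kHz.
149 kHz mod fs = 32.2 kHz.
32.2 kHz > fs/2 = 29.2 kHz, folds to fs − 32.2 kHz = 26.2 kHz.
108.8 kHz mod fs = 50.4 kHz.
50.4 kHz > fs/2 = 29.2 kHz, folds to fs − 50.4 kHz = 8 kHz.
Distinct values: {8 kHz, 17.8 kHz, 26.2 kHz} → 3.

3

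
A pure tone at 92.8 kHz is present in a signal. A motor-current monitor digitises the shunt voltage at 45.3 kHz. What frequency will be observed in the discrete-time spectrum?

2.2 kHz

92.8 kHz mod fs = 2.2 kHz.
2.2 kHz ≤ fs/2 = 22.65 kHz, appears at 2.2 kHz.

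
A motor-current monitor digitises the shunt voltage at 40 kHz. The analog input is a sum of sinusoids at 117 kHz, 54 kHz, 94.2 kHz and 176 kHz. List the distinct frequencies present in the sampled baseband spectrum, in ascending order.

fs/2 = 20 kHz.
117 kHz mod fs = 37 kHz.
37 kHz > fs/2 = 20 kHz, folds to fs − 37 kHz = 3 kHz.
54 kHz mod fs = 14 kHz.
14 kHz ≤ fs/2 = 20 kHz, appears at 14 kHz.
94.2 kHz mod fs = 14.2 kHz.
14.2 kHz ≤ fs/2 = 20 kHz, appears at 14.2 kHz.
176 kHz mod fs = 16 kHz.
16 kHz ≤ fs/2 = 20 kHz, appears at 16 kHz.
Distinct values: {3 kHz, 14 kHz, 14.2 kHz, 16 kHz}.

3 kHz, 14 kHz, 14.2 kHz, 16 kHz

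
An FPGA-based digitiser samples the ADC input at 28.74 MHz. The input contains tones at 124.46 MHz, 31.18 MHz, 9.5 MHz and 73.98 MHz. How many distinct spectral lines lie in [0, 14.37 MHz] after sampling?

fs/2 = 14.37 MHz.
124.46 MHz mod fs = 9.5 MHz.
9.5 MHz ≤ fs/2 = 14.37 MHz, appears at 9.5 MHz.
31.18 MHz mod fs = 2.44 MHz.
2.44 MHz ≤ fs/2 = 14.37 MHz, appears at 2.44 MHz.
9.5 MHz ≤ fs/2 = 14.37 MHz, passes unchanged.
73.98 MHz mod fs = 16.5 MHz.
16.5 MHz > fs/2 = 14.37 MHz, folds to fs − 16.5 MHz = 12.24 MHz.
Distinct values: {2.44 MHz, 9.5 MHz, 12.24 MHz} → 3.

3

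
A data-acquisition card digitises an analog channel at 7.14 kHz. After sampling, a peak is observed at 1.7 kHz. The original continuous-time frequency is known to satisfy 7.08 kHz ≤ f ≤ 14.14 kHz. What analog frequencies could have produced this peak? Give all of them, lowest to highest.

Frequencies that alias to 1.7 kHz are k·fs ± 1.7 kHz for integer k ≥ 0.
k=0: 1.7 kHz.
k=1: 5.44 kHz, 8.84 kHz.
k=2: 12.58 kHz, 15.98 kHz.
k=3: 19.72 kHz, 23.12 kHz.
Within [7.08 kHz, 14.14 kHz]: 8.84 kHz, 12.58 kHz.

8.84 kHz, 12.58 kHz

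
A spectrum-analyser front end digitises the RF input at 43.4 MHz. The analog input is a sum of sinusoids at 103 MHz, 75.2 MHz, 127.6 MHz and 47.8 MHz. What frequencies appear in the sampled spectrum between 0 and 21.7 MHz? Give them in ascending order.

2.6 MHz, 4.4 MHz, 11.6 MHz, 16.2 MHz

fs/2 = 21.7 MHz.
103 MHz mod fs = 16.2 MHz.
16.2 MHz ≤ fs/2 = 21.7 MHz, appears at 16.2 MHz.
75.2 MHz mod fs = 31.8 MHz.
31.8 MHz > fs/2 = 21.7 MHz, folds to fs − 31.8 MHz = 11.6 MHz.
127.6 MHz mod fs = 40.8 MHz.
40.8 MHz > fs/2 = 21.7 MHz, folds to fs − 40.8 MHz = 2.6 MHz.
47.8 MHz mod fs = 4.4 MHz.
4.4 MHz ≤ fs/2 = 21.7 MHz, appears at 4.4 MHz.
Distinct values: {2.6 MHz, 4.4 MHz, 11.6 MHz, 16.2 MHz}.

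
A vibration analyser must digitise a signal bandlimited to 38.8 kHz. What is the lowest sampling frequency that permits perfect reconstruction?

Nyquist rate = 2 × 38.8 kHz = 77.6 kHz.

77.6 kHz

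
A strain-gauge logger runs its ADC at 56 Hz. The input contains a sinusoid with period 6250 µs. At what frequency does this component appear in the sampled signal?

8 Hz

T = 6250 µs → f = 1/T = 160 Hz.
160 Hz mod fs = 48 Hz.
48 Hz > fs/2 = 28 Hz, folds to fs − 48 Hz = 8 Hz.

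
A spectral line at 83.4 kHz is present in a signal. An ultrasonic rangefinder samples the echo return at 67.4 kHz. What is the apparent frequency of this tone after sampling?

16 kHz

83.4 kHz mod fs = 16 kHz.
16 kHz ≤ fs/2 = 33.7 kHz, appears at 16 kHz.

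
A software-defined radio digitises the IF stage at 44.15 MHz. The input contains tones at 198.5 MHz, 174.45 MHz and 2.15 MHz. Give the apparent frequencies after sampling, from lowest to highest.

fs/2 = 22.075 MHz.
198.5 MHz mod fs = 21.9 MHz.
21.9 MHz ≤ fs/2 = 22.075 MHz, appears at 21.9 MHz.
174.45 MHz mod fs = 42 MHz.
42 MHz > fs/2 = 22.075 MHz, folds to fs − 42 MHz = 2.15 MHz.
2.15 MHz ≤ fs/2 = 22.075 MHz, passes unchanged.
Distinct values: {2.15 MHz, 21.9 MHz}.

2.15 MHz, 21.9 MHz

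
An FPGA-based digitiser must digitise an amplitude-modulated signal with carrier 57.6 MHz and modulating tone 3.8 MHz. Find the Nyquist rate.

AM sidebands sit at fc ± fm = 53.8 MHz and 61.4 MHz.
Highest-frequency component: 61.4 MHz.
Nyquist rate = 2 × 61.4 MHz = 122.8 MHz.

122.8 MHz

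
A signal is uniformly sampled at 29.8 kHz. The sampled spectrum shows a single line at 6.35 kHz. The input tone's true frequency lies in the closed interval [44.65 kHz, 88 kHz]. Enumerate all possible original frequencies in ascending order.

Frequencies that alias to 6.35 kHz are k·fs ± 6.35 kHz for integer k ≥ 0.
k=0: 6.35 kHz.
k=1: 23.45 kHz, 36.15 kHz.
k=2: 53.25 kHz, 65.95 kHz.
k=3: 83.05 kHz, 95.75 kHz.
k=4: 112.85 kHz, 125.55 kHz.
Within [44.65 kHz, 88 kHz]: 53.25 kHz, 65.95 kHz, 83.05 kHz.

53.25 kHz, 65.95 kHz, 83.05 kHz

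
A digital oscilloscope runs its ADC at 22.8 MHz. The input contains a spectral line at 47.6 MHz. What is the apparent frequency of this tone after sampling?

2 MHz

47.6 MHz mod fs = 2 MHz.
2 MHz ≤ fs/2 = 11.4 MHz, appears at 2 MHz.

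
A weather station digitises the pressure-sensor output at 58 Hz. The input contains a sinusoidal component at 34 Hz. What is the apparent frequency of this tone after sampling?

24 Hz

34 Hz > fs/2 = 29 Hz, folds to fs − 34 Hz = 24 Hz.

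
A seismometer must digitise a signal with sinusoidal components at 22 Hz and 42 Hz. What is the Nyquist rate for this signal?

Highest-frequency component: 42 Hz.
Nyquist rate = 2 × 42 Hz = 84 Hz.

84 Hz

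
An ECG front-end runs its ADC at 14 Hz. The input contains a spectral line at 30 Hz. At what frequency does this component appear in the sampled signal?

30 Hz mod fs = 2 Hz.
2 Hz ≤ fs/2 = 7 Hz, appears at 2 Hz.

2 Hz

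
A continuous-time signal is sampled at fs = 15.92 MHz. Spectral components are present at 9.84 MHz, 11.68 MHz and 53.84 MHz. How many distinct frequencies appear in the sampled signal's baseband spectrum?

fs/2 = 7.96 MHz.
9.84 MHz > fs/2 = 7.96 MHz, folds to fs − 9.84 MHz = 6.08 MHz.
11.68 MHz > fs/2 = 7.96 MHz, folds to fs − 11.68 MHz = 4.24 MHz.
53.84 MHz mod fs = 6.08 MHz.
6.08 MHz ≤ fs/2 = 7.96 MHz, appears at 6.08 MHz.
Distinct values: {4.24 MHz, 6.08 MHz} → 2.

2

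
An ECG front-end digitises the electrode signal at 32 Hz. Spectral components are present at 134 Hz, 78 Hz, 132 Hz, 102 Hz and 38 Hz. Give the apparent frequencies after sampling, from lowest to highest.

4 Hz, 6 Hz, 14 Hz

fs/2 = 16 Hz.
134 Hz mod fs = 6 Hz.
6 Hz ≤ fs/2 = 16 Hz, appears at 6 Hz.
78 Hz mod fs = 14 Hz.
14 Hz ≤ fs/2 = 16 Hz, appears at 14 Hz.
132 Hz mod fs = 4 Hz.
4 Hz ≤ fs/2 = 16 Hz, appears at 4 Hz.
102 Hz mod fs = 6 Hz.
6 Hz ≤ fs/2 = 16 Hz, appears at 6 Hz.
38 Hz mod fs = 6 Hz.
6 Hz ≤ fs/2 = 16 Hz, appears at 6 Hz.
Distinct values: {4 Hz, 6 Hz, 14 Hz}.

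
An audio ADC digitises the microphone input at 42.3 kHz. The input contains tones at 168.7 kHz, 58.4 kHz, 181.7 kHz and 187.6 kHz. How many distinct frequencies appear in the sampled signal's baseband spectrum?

fs/2 = 21.15 kHz.
168.7 kHz mod fs = 41.8 kHz.
41.8 kHz > fs/2 = 21.15 kHz, folds to fs − 41.8 kHz = 0.5 kHz.
58.4 kHz mod fs = 16.1 kHz.
16.1 kHz ≤ fs/2 = 21.15 kHz, appears at 16.1 kHz.
181.7 kHz mod fs = 12.5 kHz.
12.5 kHz ≤ fs/2 = 21.15 kHz, appears at 12.5 kHz.
187.6 kHz mod fs = 18.4 kHz.
18.4 kHz ≤ fs/2 = 21.15 kHz, appears at 18.4 kHz.
Distinct values: {0.5 kHz, 12.5 kHz, 16.1 kHz, 18.4 kHz} → 4.

4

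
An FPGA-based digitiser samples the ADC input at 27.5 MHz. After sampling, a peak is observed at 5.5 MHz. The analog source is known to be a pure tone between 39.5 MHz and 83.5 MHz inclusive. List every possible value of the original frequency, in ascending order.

49.5 MHz, 60.5 MHz, 77 MHz

Frequencies that alias to 5.5 MHz are k·fs ± 5.5 MHz for integer k ≥ 0.
k=0: 5.5 MHz.
k=1: 22 MHz, 33 MHz.
k=2: 49.5 MHz, 60.5 MHz.
k=3: 77 MHz, 88 MHz.
k=4: 104.5 MHz, 115.5 MHz.
Within [39.5 MHz, 83.5 MHz]: 49.5 MHz, 60.5 MHz, 77 MHz.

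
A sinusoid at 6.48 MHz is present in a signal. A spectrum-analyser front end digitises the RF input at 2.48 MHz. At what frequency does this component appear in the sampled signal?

6.48 MHz mod fs = 1.52 MHz.
1.52 MHz > fs/2 = 1.24 MHz, folds to fs − 1.52 MHz = 0.96 MHz.

0.96 MHz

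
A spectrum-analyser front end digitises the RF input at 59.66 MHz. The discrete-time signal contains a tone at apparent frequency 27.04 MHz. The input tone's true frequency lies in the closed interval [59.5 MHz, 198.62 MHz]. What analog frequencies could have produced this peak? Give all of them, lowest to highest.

86.7 MHz, 92.28 MHz, 146.36 MHz, 151.94 MHz

Frequencies that alias to 27.04 MHz are k·fs ± 27.04 MHz for integer k ≥ 0.
k=0: 27.04 MHz.
k=1: 32.62 MHz, 86.7 MHz.
k=2: 92.28 MHz, 146.36 MHz.
k=3: 151.94 MHz, 206.02 MHz.
k=4: 211.6 MHz, 265.68 MHz.
Within [59.5 MHz, 198.62 MHz]: 86.7 MHz, 92.28 MHz, 146.36 MHz, 151.94 MHz.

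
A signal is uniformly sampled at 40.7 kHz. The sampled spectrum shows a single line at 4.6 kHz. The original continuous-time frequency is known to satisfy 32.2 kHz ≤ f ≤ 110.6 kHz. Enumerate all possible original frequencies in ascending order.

Frequencies that alias to 4.6 kHz are k·fs ± 4.6 kHz for integer k ≥ 0.
k=0: 4.6 kHz.
k=1: 36.1 kHz, 45.3 kHz.
k=2: 76.8 kHz, 86 kHz.
k=3: 117.5 kHz, 126.7 kHz.
Within [32.2 kHz, 110.6 kHz]: 36.1 kHz, 45.3 kHz, 76.8 kHz, 86 kHz.

36.1 kHz, 45.3 kHz, 76.8 kHz, 86 kHz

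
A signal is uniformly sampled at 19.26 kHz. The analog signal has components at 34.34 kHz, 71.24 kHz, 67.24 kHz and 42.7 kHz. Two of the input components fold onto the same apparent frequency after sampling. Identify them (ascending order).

34.34 kHz, 42.7 kHz

fs/2 = 9.63 kHz.
34.34 kHz mod fs = 15.08 kHz.
15.08 kHz > fs/2 = 9.63 kHz, folds to fs − 15.08 kHz = 4.18 kHz.
71.24 kHz mod fs = 13.46 kHz.
13.46 kHz > fs/2 = 9.63 kHz, folds to fs − 13.46 kHz = 5.8 kHz.
67.24 kHz mod fs = 9.46 kHz.
9.46 kHz ≤ fs/2 = 9.63 kHz, appears at 9.46 kHz.
42.7 kHz mod fs = 4.18 kHz.
4.18 kHz ≤ fs/2 = 9.63 kHz, appears at 4.18 kHz.
34.34 kHz and 42.7 kHz both map to 4.18 kHz.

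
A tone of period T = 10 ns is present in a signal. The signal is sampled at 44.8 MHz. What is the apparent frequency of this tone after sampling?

T = 10 ns → f = 1/T = 100 MHz.
100 MHz mod fs = 10.4 MHz.
10.4 MHz ≤ fs/2 = 22.4 MHz, appears at 10.4 MHz.

10.4 MHz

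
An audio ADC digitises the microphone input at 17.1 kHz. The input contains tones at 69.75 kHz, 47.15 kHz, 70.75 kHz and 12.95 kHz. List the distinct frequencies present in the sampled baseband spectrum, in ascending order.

fs/2 = 8.55 kHz.
69.75 kHz mod fs = 1.35 kHz.
1.35 kHz ≤ fs/2 = 8.55 kHz, appears at 1.35 kHz.
47.15 kHz mod fs = 12.95 kHz.
12.95 kHz > fs/2 = 8.55 kHz, folds to fs − 12.95 kHz = 4.15 kHz.
70.75 kHz mod fs = 2.35 kHz.
2.35 kHz ≤ fs/2 = 8.55 kHz, appears at 2.35 kHz.
12.95 kHz > fs/2 = 8.55 kHz, folds to fs − 12.95 kHz = 4.15 kHz.
Distinct values: {1.35 kHz, 2.35 kHz, 4.15 kHz}.

1.35 kHz, 2.35 kHz, 4.15 kHz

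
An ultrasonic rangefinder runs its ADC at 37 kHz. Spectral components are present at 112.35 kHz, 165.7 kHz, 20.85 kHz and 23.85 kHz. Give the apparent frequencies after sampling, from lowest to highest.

fs/2 = 18.5 kHz.
112.35 kHz mod fs = 1.35 kHz.
1.35 kHz ≤ fs/2 = 18.5 kHz, appears at 1.35 kHz.
165.7 kHz mod fs = 17.7 kHz.
17.7 kHz ≤ fs/2 = 18.5 kHz, appears at 17.7 kHz.
20.85 kHz > fs/2 = 18.5 kHz, folds to fs − 20.85 kHz = 16.15 kHz.
23.85 kHz > fs/2 = 18.5 kHz, folds to fs − 23.85 kHz = 13.15 kHz.
Distinct values: {1.35 kHz, 13.15 kHz, 16.15 kHz, 17.7 kHz}.

1.35 kHz, 13.15 kHz, 16.15 kHz, 17.7 kHz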